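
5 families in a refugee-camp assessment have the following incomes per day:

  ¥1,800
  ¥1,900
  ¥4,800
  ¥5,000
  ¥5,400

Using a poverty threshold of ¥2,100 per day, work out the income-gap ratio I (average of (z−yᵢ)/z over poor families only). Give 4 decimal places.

0.1190

Below the line: ¥1,800, ¥1,900 (q = 2 of N = 5).
Relative gaps: 0.1429, 0.0952; sum = 0.238095.
I averages over the q = 2 poor units only: 0.238095 / 2 = 0.1190.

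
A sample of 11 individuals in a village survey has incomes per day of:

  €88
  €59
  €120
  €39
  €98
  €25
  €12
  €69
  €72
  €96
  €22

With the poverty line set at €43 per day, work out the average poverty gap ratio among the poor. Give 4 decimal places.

Poor units: €12, €22, €25, €39 (q = 4 of N = 11).
Shortfall ratios (z−y)/z: 0.7209, 0.4884, 0.4186, 0.0930; sum = 1.720930.
The income-gap ratio divides by q (the poor only): 1.720930 / 4 = 0.4302.

0.4302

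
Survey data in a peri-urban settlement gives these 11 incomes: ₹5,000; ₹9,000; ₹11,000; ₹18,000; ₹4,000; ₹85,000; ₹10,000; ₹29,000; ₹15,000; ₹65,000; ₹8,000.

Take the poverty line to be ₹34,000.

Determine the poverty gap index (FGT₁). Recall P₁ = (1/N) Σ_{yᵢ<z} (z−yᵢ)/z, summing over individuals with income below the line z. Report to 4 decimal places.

0.5267

Below z: ₹4,000, ₹5,000, ₹8,000, ₹9,000, ₹10,000, ₹11,000, ₹15,000, ₹18,000, ₹29,000 (q = 9 of N = 11).
Gap ratios (z−y)/z: (34000−4000)/34000 = 0.8824; (34000−5000)/34000 = 0.8529; (34000−8000)/34000 = 0.7647; (34000−9000)/34000 = 0.7353; (34000−10000)/34000 = 0.7059; (34000−11000)/34000 = 0.6765; (34000−15000)/34000 = 0.5588; (34000−18000)/34000 = 0.4706; (34000−29000)/34000 = 0.1471.
Sum of shortfalls = 5.794118; P₁ averages over all N: 5.794118 / 11 = 0.5267.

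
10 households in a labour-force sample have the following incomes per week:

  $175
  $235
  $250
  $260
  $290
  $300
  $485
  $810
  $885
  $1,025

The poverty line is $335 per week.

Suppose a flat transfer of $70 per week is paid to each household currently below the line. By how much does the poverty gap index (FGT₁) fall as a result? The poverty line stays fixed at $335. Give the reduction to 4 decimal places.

Before: below the line — $175, $235, $250, $260, $290, $300; poverty gap index (FGT₁) = 0.149254.
After the $70 transfer: below the line — $245, $305, $320, $330; poverty gap index (FGT₁) = 0.041791.
Reduction = 0.149254 − 0.041791 = 0.1075.

0.1075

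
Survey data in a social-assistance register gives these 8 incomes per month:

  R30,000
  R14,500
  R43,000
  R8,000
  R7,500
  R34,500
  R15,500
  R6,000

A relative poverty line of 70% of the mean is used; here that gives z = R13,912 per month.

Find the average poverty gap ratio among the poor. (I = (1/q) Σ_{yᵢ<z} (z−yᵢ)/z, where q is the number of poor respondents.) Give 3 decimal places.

Incomes under z: R6,000, R7,500, R8,000 (q = 3 of N = 8).
Shortfall ratios (z−y)/z: 0.5687, 0.4609, 0.4250; sum = 1.454572.
The income-gap ratio divides by q (the poor only): 1.454572 / 3 = 0.485.

0.485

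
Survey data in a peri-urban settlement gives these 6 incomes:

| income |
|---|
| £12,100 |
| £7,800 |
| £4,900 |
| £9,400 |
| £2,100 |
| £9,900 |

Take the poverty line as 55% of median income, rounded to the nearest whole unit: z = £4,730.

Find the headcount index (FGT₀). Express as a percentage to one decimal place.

1 of the 6 people have income below £4,730.
H = 1/6 = 16.7%.

16.7%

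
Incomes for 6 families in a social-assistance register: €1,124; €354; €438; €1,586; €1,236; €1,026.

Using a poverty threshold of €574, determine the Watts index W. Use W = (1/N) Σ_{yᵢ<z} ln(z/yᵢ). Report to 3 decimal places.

Incomes under z: €354, €438 (q = 2 of N = 6).
ln(z/y) terms: ln(574/354) = 0.4833; ln(574/438) = 0.2704.
W = 0.753743 / 6 = 0.126.

0.126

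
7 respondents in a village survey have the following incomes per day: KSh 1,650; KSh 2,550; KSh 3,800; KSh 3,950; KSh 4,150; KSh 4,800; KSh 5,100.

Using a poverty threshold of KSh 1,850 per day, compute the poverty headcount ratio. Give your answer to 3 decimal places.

0.143

1 of the 7 respondents have income below KSh 1,850.
H = 1/7 = 0.143.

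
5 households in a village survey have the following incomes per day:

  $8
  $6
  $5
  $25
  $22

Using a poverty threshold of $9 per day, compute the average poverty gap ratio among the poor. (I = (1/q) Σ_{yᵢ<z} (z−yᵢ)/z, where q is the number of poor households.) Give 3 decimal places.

0.296

Incomes under z: $5, $6, $8 (q = 3 of N = 5).
Relative gaps: 0.4444, 0.3333, 0.1111; sum = 0.888889.
The income-gap ratio divides by q (the poor only): 0.888889 / 3 = 0.296.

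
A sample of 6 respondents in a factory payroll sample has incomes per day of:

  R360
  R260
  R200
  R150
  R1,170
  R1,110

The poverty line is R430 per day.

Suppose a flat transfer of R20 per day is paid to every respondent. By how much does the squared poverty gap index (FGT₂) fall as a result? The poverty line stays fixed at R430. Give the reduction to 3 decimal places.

Before: below the line — R150, R200, R260, R360; squared poverty gap index (FGT₂) = 0.14882.
After the R20 transfer: below the line — R170, R220, R280, R380; squared poverty gap index (FGT₂) = 0.12322.
Reduction = 0.14882 − 0.12322 = 0.026.

0.026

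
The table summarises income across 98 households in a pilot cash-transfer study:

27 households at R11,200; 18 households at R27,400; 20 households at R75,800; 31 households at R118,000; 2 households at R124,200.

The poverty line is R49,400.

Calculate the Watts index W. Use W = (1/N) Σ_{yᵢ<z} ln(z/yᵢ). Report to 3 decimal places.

0.517

Incomes under z: 27×R11,200, 18×R27,400 (q = 45 of N = 98).
Log shortfalls: ln(49400/11200) = 1.4840 (×27); ln(49400/27400) = 0.5894 (×18).
W = 50.678323 / 98 = 0.517.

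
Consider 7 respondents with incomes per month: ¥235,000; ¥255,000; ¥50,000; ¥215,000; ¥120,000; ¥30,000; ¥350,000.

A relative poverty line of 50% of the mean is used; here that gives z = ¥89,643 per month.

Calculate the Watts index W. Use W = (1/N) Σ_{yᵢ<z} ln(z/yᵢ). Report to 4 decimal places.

Incomes under z: ¥30,000, ¥50,000 (q = 2 of N = 7).
ln(z/y) terms: ln(89643/30000) = 1.0946; ln(89643/50000) = 0.5838.
W = 1.678450 / 7 = 0.2398.

0.2398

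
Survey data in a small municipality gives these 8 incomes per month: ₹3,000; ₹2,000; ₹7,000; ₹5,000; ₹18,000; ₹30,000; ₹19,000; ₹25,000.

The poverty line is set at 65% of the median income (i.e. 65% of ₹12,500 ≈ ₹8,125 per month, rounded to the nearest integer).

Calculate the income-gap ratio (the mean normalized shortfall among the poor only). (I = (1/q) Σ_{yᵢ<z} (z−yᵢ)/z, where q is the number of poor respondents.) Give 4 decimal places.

Incomes under z: ₹2,000, ₹3,000, ₹5,000, ₹7,000 (q = 4 of N = 8).
Shortfall ratios (z−y)/z: 0.7538, 0.6308, 0.3846, 0.1385; sum = 1.907692.
The income-gap ratio divides by q (the poor only): 1.907692 / 4 = 0.4769.

0.4769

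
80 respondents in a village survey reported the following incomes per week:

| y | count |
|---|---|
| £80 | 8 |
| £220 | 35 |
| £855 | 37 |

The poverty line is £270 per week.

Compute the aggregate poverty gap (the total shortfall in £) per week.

£3,270

Poor units: 8×£80, 35×£220 (q = 43 of N = 80).
Individual gaps: 8×(270−80) = 1520; 35×(270−220) = 1750.
Aggregate gap = £3,270.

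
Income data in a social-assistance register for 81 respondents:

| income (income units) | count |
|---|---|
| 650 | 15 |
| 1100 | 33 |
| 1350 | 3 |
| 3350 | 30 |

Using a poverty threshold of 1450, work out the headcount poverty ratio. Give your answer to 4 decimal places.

51 of the 81 respondents have income below 1450.
H = 51/81 = 0.6296.

0.6296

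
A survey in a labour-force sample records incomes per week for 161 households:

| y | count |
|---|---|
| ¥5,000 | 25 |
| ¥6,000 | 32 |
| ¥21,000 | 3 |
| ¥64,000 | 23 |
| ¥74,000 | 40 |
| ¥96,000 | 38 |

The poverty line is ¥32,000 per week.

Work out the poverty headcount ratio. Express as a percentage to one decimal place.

37.3%

60 of the 161 households have income below ¥32,000.
H = 60/161 = 37.3%.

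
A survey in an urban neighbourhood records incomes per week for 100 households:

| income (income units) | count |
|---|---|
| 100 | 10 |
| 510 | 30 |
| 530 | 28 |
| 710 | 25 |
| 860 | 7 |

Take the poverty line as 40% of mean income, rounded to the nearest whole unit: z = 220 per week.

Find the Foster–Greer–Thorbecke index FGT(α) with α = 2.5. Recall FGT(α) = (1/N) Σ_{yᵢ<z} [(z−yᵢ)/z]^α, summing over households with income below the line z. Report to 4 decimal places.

0.0220

Incomes under z: 10×100 (q = 10 of N = 100).
Normalized shortfalls: (220−100)/220 = 0.5455 (×10).
Raised to α = 2.5: 0.21973 (×10).
Sum = 2.197336; FGT(2.5) = 2.197336 / 100 = 0.0220.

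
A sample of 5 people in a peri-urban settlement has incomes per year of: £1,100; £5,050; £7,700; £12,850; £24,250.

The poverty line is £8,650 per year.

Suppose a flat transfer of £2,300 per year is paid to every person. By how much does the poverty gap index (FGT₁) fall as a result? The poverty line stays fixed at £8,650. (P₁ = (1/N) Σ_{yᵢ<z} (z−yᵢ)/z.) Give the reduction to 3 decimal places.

Before: below the line — £1,100, £5,050, £7,700; poverty gap index (FGT₁) = 0.27977.
After the £2,300 transfer: below the line — £3,400, £7,350; poverty gap index (FGT₁) = 0.15145.
Reduction = 0.27977 − 0.15145 = 0.128.

0.128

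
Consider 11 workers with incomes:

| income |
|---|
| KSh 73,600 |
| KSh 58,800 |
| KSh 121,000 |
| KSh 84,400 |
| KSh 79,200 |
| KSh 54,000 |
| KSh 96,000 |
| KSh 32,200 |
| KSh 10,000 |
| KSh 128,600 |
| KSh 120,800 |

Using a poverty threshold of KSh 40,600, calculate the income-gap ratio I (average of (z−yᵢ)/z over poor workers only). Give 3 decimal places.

0.480

Below z: KSh 10,000, KSh 32,200 (q = 2 of N = 11).
Shortfall ratios (z−y)/z: 0.7537, 0.2069; sum = 0.960591.
The income-gap ratio divides by q (the poor only): 0.960591 / 2 = 0.480.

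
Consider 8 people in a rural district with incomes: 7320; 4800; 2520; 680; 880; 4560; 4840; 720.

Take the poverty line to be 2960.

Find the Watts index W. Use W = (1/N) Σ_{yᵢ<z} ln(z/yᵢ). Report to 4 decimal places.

0.5323

Below z: 680, 720, 880, 2520 (q = 4 of N = 8).
ln(z/y) terms: ln(2960/680) = 1.4709; ln(2960/720) = 1.4137; ln(2960/880) = 1.2130; ln(2960/2520) = 0.1609.
W = 4.258498 / 8 = 0.5323.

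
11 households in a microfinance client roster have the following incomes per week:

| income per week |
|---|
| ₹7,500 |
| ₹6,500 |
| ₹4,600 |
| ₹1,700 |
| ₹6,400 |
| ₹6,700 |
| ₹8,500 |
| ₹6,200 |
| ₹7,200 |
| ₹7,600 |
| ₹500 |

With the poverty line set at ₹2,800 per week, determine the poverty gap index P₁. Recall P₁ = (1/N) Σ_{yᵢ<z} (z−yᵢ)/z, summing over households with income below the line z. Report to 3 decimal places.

Poor units: ₹500, ₹1,700 (q = 2 of N = 11).
Relative gaps: (2800−500)/2800 = 0.8214; (2800−1700)/2800 = 0.3929.
Sum of shortfalls = 1.214286; P₁ averages over all N: 1.214286 / 11 = 0.110.

0.110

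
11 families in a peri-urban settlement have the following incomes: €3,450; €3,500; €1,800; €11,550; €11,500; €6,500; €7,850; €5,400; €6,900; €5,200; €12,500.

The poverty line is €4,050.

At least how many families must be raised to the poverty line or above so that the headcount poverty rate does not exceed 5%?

3 of the 11 families are poor, so H = 3/11 = 0.273.
A headcount ratio of at most 5% allows at most ⌊0.05 × 11⌋ = 0 poor families.
So at least 3 − 0 = 3 must be lifted.

3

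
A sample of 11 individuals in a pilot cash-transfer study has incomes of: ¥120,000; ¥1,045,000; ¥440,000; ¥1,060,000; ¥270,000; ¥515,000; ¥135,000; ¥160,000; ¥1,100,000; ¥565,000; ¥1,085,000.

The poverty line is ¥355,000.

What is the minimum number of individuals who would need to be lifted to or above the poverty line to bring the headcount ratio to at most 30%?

1

4 of the 11 individuals are poor, so H = 4/11 = 0.364.
A headcount ratio of at most 30% allows at most ⌊0.30 × 11⌋ = 3 poor individuals.
So at least 4 − 3 = 1 must be lifted.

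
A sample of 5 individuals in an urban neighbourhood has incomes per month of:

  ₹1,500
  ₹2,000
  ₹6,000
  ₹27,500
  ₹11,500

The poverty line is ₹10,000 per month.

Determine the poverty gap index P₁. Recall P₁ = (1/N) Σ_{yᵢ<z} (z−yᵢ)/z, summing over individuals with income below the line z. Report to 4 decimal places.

Below the line: ₹1,500, ₹2,000, ₹6,000 (q = 3 of N = 5).
Relative gaps: (10000−1500)/10000 = 0.8500; (10000−2000)/10000 = 0.8000; (10000−6000)/10000 = 0.4000.
Σ = 2.050000. Dividing by the full population N = 5 gives P₁ = 0.4100.

0.4100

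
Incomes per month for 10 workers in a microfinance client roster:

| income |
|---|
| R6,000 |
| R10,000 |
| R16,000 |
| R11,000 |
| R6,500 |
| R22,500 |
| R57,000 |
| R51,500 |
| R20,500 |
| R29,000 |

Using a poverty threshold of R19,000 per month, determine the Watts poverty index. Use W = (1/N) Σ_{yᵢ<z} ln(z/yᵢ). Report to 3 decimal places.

0.359

Below z: R6,000, R6,500, R10,000, R11,000, R16,000 (q = 5 of N = 10).
Log gaps: ln(19000/6000) = 1.1527; ln(19000/6500) = 1.0726; ln(19000/10000) = 0.6419; ln(19000/11000) = 0.5465; ln(19000/16000) = 0.1719.
W = 3.585564 / 10 = 0.359.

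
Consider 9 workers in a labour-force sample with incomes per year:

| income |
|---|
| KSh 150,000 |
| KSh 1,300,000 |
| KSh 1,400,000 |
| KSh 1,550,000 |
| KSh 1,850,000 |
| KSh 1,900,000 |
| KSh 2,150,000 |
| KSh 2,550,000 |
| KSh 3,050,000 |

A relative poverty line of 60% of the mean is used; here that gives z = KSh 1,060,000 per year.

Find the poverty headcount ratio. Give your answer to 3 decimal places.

0.111

1 of the 9 workers have income below KSh 1,060,000.
H = 1/9 = 0.111.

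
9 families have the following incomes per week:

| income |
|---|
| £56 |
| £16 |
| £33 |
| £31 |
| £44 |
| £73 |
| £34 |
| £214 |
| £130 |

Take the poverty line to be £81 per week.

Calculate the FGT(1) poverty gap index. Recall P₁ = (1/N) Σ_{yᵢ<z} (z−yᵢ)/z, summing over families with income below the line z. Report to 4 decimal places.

0.3841

Poor units: £16, £31, £33, £34, £44, £56, £73 (q = 7 of N = 9).
Gap ratios (z−y)/z: (81−16)/81 = 0.8025; (81−31)/81 = 0.6173; (81−33)/81 = 0.5926; (81−34)/81 = 0.5802; (81−44)/81 = 0.4568; (81−56)/81 = 0.3086; (81−73)/81 = 0.0988.
Sum of shortfalls = 3.456790; P₁ averages over all N: 3.456790 / 9 = 0.3841.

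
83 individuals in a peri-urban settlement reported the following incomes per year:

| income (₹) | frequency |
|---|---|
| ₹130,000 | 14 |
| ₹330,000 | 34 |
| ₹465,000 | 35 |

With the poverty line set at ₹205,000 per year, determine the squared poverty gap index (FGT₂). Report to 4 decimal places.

0.0226

Below z: 14×₹130,000 (q = 14 of N = 83).
Relative gaps: (205000−130000)/205000 = 0.3659 (×14).
Squared: 0.1338 (×14).
Sum = 1.873885; P₂ = 1.873885 / 83 = 0.0226.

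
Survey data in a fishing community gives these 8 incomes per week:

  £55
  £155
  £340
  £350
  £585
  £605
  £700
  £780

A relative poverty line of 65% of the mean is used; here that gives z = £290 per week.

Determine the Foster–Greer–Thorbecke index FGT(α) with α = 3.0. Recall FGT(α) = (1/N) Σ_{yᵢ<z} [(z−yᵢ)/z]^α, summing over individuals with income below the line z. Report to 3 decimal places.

0.079

Below the line: £55, £155 (q = 2 of N = 8).
Relative gaps: (290−55)/290 = 0.8103; (290−155)/290 = 0.4655.
Raised to α = 3.0: 0.53212; 0.10088.
Sum = 0.633001; FGT(3.0) = 0.633001 / 8 = 0.079.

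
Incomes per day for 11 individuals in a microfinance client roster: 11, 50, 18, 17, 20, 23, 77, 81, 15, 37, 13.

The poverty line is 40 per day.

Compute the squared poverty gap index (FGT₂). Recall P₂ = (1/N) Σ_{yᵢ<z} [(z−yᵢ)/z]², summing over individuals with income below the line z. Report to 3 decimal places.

0.222

Poor units: 11, 13, 15, 17, 18, 20, 23, 37 (q = 8 of N = 11).
Relative gaps: (40−11)/40 = 0.7250; (40−13)/40 = 0.6750; (40−15)/40 = 0.6250; (40−17)/40 = 0.5750; (40−18)/40 = 0.5500; (40−20)/40 = 0.5000; (40−23)/40 = 0.4250; (40−37)/40 = 0.0750.
Squared: 0.5256; 0.4556; 0.3906; 0.3306; 0.3025; 0.2500; 0.1806; 0.0056.
Sum = 2.441250; P₂ = 2.441250 / 11 = 0.222.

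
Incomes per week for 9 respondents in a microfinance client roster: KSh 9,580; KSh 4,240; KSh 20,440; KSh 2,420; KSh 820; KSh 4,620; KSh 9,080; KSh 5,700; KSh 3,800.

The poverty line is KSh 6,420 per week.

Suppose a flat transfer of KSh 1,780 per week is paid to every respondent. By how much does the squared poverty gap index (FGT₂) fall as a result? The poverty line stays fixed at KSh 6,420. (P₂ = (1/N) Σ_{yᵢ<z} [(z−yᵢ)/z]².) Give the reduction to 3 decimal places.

0.114

Before: below the line — KSh 820, KSh 2,420, KSh 3,800, KSh 4,240, KSh 4,620, KSh 5,700; squared poverty gap index (FGT₂) = 0.16912.
After the KSh 1,780 transfer: below the line — KSh 2,600, KSh 4,200, KSh 5,580, KSh 6,020, KSh 6,400; squared poverty gap index (FGT₂) = 0.05496.
Reduction = 0.16912 − 0.05496 = 0.114.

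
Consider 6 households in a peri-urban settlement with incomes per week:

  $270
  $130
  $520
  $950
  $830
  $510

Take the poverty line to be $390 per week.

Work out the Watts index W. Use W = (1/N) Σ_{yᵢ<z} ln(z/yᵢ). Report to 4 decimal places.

0.2444

Poor units: $130, $270 (q = 2 of N = 6).
Log shortfalls: ln(390/130) = 1.0986; ln(390/270) = 0.3677.
W = 1.466337 / 6 = 0.2444.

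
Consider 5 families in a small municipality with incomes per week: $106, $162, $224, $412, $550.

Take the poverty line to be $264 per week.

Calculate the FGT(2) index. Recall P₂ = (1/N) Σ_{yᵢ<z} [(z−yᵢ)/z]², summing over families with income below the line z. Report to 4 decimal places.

0.1061

Below z: $106, $162, $224 (q = 3 of N = 5).
Gap ratios (z−y)/z: (264−106)/264 = 0.5985; (264−162)/264 = 0.3864; (264−224)/264 = 0.1515.
Squared: 0.3582; 0.1493; 0.0230.
Sum = 0.530418; P₂ = 0.530418 / 5 = 0.1061.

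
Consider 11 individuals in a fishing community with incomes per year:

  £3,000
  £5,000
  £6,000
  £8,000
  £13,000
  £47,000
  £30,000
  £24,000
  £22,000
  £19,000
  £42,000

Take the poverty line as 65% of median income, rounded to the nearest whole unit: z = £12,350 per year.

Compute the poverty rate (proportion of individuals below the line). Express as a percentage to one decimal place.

4 of the 11 individuals have income below £12,350.
H = 4/11 = 36.4%.

36.4%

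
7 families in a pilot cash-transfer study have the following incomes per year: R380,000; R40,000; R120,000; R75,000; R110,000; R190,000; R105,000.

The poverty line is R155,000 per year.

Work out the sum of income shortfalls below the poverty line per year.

R325,000

Incomes under z: R40,000, R75,000, R105,000, R110,000, R120,000 (q = 5 of N = 7).
Individual gaps: 155000−40000 = 115000; 155000−75000 = 80000; 155000−105000 = 50000; 155000−110000 = 45000; 155000−120000 = 35000.
Aggregate gap = R325,000.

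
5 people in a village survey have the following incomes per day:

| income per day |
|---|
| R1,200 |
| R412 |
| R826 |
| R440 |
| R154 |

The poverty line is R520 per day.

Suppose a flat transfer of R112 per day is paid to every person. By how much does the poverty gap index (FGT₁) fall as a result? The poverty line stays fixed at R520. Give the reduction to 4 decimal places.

0.1154

Before: below the line — R154, R412, R440; poverty gap index (FGT₁) = 0.213077.
After the R112 transfer: below the line — R266; poverty gap index (FGT₁) = 0.097692.
Reduction = 0.213077 − 0.097692 = 0.1154.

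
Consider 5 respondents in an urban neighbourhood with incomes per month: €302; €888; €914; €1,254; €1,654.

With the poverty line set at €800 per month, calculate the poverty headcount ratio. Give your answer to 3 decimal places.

0.200

1 of the 5 respondents have income below €800.
H = 1/5 = 0.200.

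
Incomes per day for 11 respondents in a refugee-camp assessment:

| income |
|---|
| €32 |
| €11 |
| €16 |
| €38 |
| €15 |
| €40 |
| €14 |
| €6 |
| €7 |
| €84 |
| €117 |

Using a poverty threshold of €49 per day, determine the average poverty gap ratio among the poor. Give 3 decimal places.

0.594

Below the line: €6, €7, €11, €14, €15, €16, €32, €38, €40 (q = 9 of N = 11).
Relative gaps: 0.8776, 0.8571, 0.7755, 0.7143, 0.6939, 0.6735, 0.3469, 0.2245, 0.1837; sum = 5.346939.
I averages over the q = 9 poor units only: 5.346939 / 9 = 0.594.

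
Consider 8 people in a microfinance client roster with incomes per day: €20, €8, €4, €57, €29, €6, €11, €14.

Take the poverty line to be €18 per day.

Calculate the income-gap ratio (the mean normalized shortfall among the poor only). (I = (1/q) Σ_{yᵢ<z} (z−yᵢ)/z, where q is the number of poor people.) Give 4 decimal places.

0.5222

Poor units: €4, €6, €8, €11, €14 (q = 5 of N = 8).
Shortfall ratios (z−y)/z: 0.7778, 0.6667, 0.5556, 0.3889, 0.2222; sum = 2.611111.
The income-gap ratio divides by q (the poor only): 2.611111 / 5 = 0.5222.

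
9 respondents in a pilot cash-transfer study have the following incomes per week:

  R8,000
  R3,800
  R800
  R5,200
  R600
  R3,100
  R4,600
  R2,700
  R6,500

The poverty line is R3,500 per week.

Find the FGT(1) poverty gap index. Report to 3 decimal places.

0.216

Below the line: R600, R800, R2,700, R3,100 (q = 4 of N = 9).
Gap ratios (z−y)/z: (3500−600)/3500 = 0.8286; (3500−800)/3500 = 0.7714; (3500−2700)/3500 = 0.2286; (3500−3100)/3500 = 0.1143.
Sum of shortfalls = 1.942857; P₁ averages over all N: 1.942857 / 9 = 0.216.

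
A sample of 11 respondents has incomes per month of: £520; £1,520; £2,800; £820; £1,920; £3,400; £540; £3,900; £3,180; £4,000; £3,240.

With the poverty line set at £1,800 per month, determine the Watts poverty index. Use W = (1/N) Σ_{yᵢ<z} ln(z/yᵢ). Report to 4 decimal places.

Poor units: £520, £540, £820, £1,520 (q = 4 of N = 11).
Log shortfalls: ln(1800/520) = 1.2417; ln(1800/540) = 1.2040; ln(1800/820) = 0.7862; ln(1800/1520) = 0.1691.
W = 3.401000 / 11 = 0.3092.

0.3092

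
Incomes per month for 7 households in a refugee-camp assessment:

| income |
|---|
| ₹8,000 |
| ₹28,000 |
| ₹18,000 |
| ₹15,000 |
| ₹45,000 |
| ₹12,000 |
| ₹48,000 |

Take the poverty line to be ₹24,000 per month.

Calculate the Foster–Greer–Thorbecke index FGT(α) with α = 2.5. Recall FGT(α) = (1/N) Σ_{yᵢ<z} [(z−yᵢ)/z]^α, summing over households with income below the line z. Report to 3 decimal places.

0.094

Poor units: ₹8,000, ₹12,000, ₹15,000, ₹18,000 (q = 4 of N = 7).
Normalized shortfalls: (24000−8000)/24000 = 0.6667; (24000−12000)/24000 = 0.5000; (24000−15000)/24000 = 0.3750; (24000−18000)/24000 = 0.2500.
Raised to α = 2.5: 0.36289; 0.17678; 0.08611; 0.03125.
Sum = 0.657029; FGT(2.5) = 0.657029 / 7 = 0.094.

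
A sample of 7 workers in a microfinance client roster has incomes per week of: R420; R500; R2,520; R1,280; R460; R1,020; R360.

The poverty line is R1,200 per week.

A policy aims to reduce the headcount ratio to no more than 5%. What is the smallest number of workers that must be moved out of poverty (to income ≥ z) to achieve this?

5 of the 7 workers are poor, so H = 5/7 = 0.714.
A headcount ratio of at most 5% allows at most ⌊0.05 × 7⌋ = 0 poor workers.
So at least 5 − 0 = 5 must be lifted.

5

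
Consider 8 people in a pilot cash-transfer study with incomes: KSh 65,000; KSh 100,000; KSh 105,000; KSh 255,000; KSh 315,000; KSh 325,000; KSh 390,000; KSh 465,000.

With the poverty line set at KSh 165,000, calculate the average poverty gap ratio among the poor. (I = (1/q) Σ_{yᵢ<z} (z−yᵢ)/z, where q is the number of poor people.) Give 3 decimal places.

Poor units: KSh 65,000, KSh 100,000, KSh 105,000 (q = 3 of N = 8).
Relative gaps: 0.6061, 0.3939, 0.3636; sum = 1.363636.
The income-gap ratio divides by q (the poor only): 1.363636 / 3 = 0.455.

0.455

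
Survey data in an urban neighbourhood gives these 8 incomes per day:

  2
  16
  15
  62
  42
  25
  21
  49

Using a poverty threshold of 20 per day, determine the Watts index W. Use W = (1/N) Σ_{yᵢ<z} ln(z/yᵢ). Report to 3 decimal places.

0.352

Below the line: 2, 15, 16 (q = 3 of N = 8).
ln(z/y) terms: ln(20/2) = 2.3026; ln(20/15) = 0.2877; ln(20/16) = 0.2231.
W = 2.813411 / 8 = 0.352.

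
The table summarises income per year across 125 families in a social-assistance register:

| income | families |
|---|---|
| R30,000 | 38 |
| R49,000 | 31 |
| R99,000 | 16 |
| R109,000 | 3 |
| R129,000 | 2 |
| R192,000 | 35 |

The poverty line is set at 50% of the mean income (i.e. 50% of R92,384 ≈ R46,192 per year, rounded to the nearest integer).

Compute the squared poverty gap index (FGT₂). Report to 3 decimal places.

0.037

Below z: 38×R30,000 (q = 38 of N = 125).
Gap ratios (z−y)/z: (46192−30000)/46192 = 0.3505 (×38).
Squared: 0.1229 (×38).
Sum = 4.669292; P₂ = 4.669292 / 125 = 0.037.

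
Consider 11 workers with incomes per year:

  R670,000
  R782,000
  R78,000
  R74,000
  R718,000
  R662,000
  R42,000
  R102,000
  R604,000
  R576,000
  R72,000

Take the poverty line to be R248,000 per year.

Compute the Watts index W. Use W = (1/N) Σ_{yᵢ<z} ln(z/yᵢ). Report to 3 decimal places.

Below the line: R42,000, R72,000, R74,000, R78,000, R102,000 (q = 5 of N = 11).
Log shortfalls: ln(248000/42000) = 1.7758; ln(248000/72000) = 1.2368; ln(248000/74000) = 1.2094; ln(248000/78000) = 1.1567; ln(248000/102000) = 0.8885.
W = 6.267061 / 11 = 0.570.

0.570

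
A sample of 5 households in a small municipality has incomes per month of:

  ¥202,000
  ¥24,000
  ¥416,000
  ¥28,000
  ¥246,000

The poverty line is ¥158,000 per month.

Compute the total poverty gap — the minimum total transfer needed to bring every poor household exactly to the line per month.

¥264,000

Incomes under z: ¥24,000, ¥28,000 (q = 2 of N = 5).
Individual gaps: 158000−24000 = 134000; 158000−28000 = 130000.
Aggregate gap = ¥264,000.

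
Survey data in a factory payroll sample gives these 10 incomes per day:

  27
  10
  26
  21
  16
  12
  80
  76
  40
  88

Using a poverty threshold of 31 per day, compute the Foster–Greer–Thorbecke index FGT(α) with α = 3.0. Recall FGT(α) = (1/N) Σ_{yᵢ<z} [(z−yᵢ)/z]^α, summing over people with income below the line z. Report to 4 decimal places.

0.0694

Incomes under z: 10, 12, 16, 21, 26, 27 (q = 6 of N = 10).
Gap ratios (z−y)/z: (31−10)/31 = 0.6774; (31−12)/31 = 0.6129; (31−16)/31 = 0.4839; (31−21)/31 = 0.3226; (31−26)/31 = 0.1613; (31−27)/31 = 0.1290.
Raised to α = 3.0: 0.31087; 0.23024; 0.11329; 0.03357; 0.00420; 0.00215.
Sum = 0.694304; FGT(3.0) = 0.694304 / 10 = 0.0694.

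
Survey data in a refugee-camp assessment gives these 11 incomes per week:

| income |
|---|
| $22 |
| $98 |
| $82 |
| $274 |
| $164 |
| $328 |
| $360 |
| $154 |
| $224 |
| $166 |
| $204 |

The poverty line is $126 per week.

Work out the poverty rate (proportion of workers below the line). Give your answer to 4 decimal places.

3 of the 11 workers have income below $126.
H = 3/11 = 0.2727.

0.2727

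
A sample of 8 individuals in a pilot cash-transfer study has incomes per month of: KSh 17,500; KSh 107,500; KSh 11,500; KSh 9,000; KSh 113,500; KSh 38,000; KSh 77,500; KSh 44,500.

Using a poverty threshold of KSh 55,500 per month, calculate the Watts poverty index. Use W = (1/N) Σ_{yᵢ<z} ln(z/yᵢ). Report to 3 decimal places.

Below z: KSh 9,000, KSh 11,500, KSh 17,500, KSh 38,000, KSh 44,500 (q = 5 of N = 8).
Log shortfalls: ln(55500/9000) = 1.8192; ln(55500/11500) = 1.5740; ln(55500/17500) = 1.1542; ln(55500/38000) = 0.3788; ln(55500/44500) = 0.2209.
W = 5.147067 / 8 = 0.643.

0.643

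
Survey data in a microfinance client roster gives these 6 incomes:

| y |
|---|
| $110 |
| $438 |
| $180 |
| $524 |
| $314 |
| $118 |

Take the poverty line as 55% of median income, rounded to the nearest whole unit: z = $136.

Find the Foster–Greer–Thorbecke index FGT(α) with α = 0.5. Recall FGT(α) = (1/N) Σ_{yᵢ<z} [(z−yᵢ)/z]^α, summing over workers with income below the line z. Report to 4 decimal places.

0.1335

Poor units: $110, $118 (q = 2 of N = 6).
Gap ratios (z−y)/z: (136−110)/136 = 0.1912; (136−118)/136 = 0.1324.
Raised to α = 0.5: 0.43724; 0.36380.
Sum = 0.801041; FGT(0.5) = 0.801041 / 6 = 0.1335.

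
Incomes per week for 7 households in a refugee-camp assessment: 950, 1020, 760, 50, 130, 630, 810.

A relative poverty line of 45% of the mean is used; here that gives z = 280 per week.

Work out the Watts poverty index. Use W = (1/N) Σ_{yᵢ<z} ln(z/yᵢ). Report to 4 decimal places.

0.3557

Poor units: 50, 130 (q = 2 of N = 7).
Log shortfalls: ln(280/50) = 1.7228; ln(280/130) = 0.7673.
W = 2.490022 / 7 = 0.3557.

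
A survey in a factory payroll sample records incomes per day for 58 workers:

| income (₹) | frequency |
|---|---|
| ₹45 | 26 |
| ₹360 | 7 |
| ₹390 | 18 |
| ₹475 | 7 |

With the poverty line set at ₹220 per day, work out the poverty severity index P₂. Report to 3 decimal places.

0.284

Incomes under z: 26×₹45 (q = 26 of N = 58).
Gap ratios (z−y)/z: (220−45)/220 = 0.7955 (×26).
Squared: 0.6327 (×26).
Sum = 16.451446; P₂ = 16.451446 / 58 = 0.284.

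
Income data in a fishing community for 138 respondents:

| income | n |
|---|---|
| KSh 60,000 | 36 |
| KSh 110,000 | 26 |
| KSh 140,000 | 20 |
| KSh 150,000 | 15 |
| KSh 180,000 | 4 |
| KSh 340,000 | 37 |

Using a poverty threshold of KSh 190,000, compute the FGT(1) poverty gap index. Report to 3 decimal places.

0.320

Below z: 36×KSh 60,000, 26×KSh 110,000, 20×KSh 140,000, 15×KSh 150,000, 4×KSh 180,000 (q = 101 of N = 138).
Gap ratios (z−y)/z: (190000−60000)/190000 = 0.6842 (×36); (190000−110000)/190000 = 0.4211 (×26); (190000−140000)/190000 = 0.2632 (×20); (190000−150000)/190000 = 0.2105 (×15); (190000−180000)/190000 = 0.0526 (×4).
Σ = 44.210526. Dividing by the full population N = 138 gives P₁ = 0.320.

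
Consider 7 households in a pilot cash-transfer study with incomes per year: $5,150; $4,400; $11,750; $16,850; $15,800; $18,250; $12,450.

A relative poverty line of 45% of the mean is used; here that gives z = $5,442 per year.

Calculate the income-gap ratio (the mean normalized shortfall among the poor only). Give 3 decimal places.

0.123

Poor units: $4,400, $5,150 (q = 2 of N = 7).
Shortfall ratios (z−y)/z: 0.1915, 0.0537; sum = 0.245130.
I averages over the q = 2 poor units only: 0.245130 / 2 = 0.123.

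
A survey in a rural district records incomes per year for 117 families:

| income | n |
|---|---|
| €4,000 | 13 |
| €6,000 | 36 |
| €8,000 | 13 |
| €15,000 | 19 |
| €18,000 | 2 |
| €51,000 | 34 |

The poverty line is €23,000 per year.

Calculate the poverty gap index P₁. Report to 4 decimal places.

Below the line: 13×€4,000, 36×€6,000, 13×€8,000, 19×€15,000, 2×€18,000 (q = 83 of N = 117).
Normalized shortfalls: (23000−4000)/23000 = 0.8261 (×13); (23000−6000)/23000 = 0.7391 (×36); (23000−8000)/23000 = 0.6522 (×13); (23000−15000)/23000 = 0.3478 (×19); (23000−18000)/23000 = 0.2174 (×2).
Σ = 52.869565. Dividing by the full population N = 117 gives P₁ = 0.4519.

0.4519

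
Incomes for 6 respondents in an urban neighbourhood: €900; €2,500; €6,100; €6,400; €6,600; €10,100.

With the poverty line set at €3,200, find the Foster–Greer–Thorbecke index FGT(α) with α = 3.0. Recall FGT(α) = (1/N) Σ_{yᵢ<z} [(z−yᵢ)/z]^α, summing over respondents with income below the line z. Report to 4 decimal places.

0.0636

Below z: €900, €2,500 (q = 2 of N = 6).
Normalized shortfalls: (3200−900)/3200 = 0.7188; (3200−2500)/3200 = 0.2188.
Raised to α = 3.0: 0.37131; 0.01047.
Sum = 0.381775; FGT(3.0) = 0.381775 / 6 = 0.0636.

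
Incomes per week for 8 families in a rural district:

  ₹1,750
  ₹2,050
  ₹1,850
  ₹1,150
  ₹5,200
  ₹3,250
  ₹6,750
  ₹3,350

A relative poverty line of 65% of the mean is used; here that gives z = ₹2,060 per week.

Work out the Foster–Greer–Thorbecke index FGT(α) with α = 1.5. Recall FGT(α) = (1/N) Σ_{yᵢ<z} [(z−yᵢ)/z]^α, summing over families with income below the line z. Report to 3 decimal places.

Poor units: ₹1,150, ₹1,750, ₹1,850, ₹2,050 (q = 4 of N = 8).
Normalized shortfalls: (2060−1150)/2060 = 0.4417; (2060−1750)/2060 = 0.1505; (2060−1850)/2060 = 0.1019; (2060−2050)/2060 = 0.0049.
Raised to α = 1.5: 0.29360; 0.05838; 0.03255; 0.00034.
Sum = 0.384867; FGT(1.5) = 0.384867 / 8 = 0.048.

0.048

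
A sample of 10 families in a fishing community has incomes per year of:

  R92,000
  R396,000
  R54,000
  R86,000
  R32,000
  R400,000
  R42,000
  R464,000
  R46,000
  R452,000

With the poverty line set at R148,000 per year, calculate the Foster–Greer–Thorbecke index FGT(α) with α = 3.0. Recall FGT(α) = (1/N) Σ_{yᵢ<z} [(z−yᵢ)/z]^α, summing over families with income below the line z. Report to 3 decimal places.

Incomes under z: R32,000, R42,000, R46,000, R54,000, R86,000, R92,000 (q = 6 of N = 10).
Gap ratios (z−y)/z: (148000−32000)/148000 = 0.7838; (148000−42000)/148000 = 0.7162; (148000−46000)/148000 = 0.6892; (148000−54000)/148000 = 0.6351; (148000−86000)/148000 = 0.4189; (148000−92000)/148000 = 0.3784.
Raised to α = 3.0: 0.48149; 0.36739; 0.32735; 0.25621; 0.07352; 0.05417.
Sum = 1.560140; FGT(3.0) = 1.560140 / 10 = 0.156.

0.156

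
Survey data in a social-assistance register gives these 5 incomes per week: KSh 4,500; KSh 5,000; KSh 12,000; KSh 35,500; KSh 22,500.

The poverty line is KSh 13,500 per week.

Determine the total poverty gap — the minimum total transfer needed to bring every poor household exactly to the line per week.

Incomes under z: KSh 4,500, KSh 5,000, KSh 12,000 (q = 3 of N = 5).
Individual gaps: 13500−4500 = 9000; 13500−5000 = 8500; 13500−12000 = 1500.
Aggregate gap = KSh 19,000.

KSh 19,000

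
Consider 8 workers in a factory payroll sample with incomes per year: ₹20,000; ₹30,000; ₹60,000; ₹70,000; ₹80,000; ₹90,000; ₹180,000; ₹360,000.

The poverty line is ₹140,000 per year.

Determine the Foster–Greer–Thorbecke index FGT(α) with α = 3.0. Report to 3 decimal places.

Poor units: ₹20,000, ₹30,000, ₹60,000, ₹70,000, ₹80,000, ₹90,000 (q = 6 of N = 8).
Gap ratios (z−y)/z: (140000−20000)/140000 = 0.8571; (140000−30000)/140000 = 0.7857; (140000−60000)/140000 = 0.5714; (140000−70000)/140000 = 0.5000; (140000−80000)/140000 = 0.4286; (140000−90000)/140000 = 0.3571.
Raised to α = 3.0: 0.62974; 0.48506; 0.18659; 0.12500; 0.07872; 0.04555.
Sum = 1.550656; FGT(3.0) = 1.550656 / 8 = 0.194.

0.194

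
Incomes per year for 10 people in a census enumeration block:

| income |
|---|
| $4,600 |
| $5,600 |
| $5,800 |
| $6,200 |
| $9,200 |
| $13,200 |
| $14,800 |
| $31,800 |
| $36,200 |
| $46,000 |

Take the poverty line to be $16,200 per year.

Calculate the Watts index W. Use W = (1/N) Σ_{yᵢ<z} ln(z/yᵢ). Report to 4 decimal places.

0.5170

Poor units: $4,600, $5,600, $5,800, $6,200, $9,200, $13,200, $14,800 (q = 7 of N = 10).
ln(z/y) terms: ln(16200/4600) = 1.2590; ln(16200/5600) = 1.0622; ln(16200/5800) = 1.0272; ln(16200/6200) = 0.9605; ln(16200/9200) = 0.5658; ln(16200/13200) = 0.2048; ln(16200/14800) = 0.0904.
W = 5.169801 / 10 = 0.5170.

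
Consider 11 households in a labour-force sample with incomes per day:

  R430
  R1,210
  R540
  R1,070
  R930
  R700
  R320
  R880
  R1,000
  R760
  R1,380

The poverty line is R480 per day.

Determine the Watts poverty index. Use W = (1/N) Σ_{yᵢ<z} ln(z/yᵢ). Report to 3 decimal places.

Poor units: R320, R430 (q = 2 of N = 11).
Log gaps: ln(480/320) = 0.4055; ln(480/430) = 0.1100.
W = 0.515466 / 11 = 0.047.

0.047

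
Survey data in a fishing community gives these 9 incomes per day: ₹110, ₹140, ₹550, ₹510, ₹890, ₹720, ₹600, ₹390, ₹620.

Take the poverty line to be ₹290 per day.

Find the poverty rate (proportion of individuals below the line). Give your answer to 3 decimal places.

0.222

2 of the 9 individuals have income below ₹290.
H = 2/9 = 0.222.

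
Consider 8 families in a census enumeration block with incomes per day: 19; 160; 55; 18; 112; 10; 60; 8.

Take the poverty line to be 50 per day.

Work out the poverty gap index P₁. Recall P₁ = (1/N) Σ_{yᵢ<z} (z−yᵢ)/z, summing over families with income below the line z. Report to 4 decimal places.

Incomes under z: 8, 10, 18, 19 (q = 4 of N = 8).
Relative gaps: (50−8)/50 = 0.8400; (50−10)/50 = 0.8000; (50−18)/50 = 0.6400; (50−19)/50 = 0.6200.
Sum of shortfalls = 2.900000; P₁ averages over all N: 2.900000 / 8 = 0.3625.

0.3625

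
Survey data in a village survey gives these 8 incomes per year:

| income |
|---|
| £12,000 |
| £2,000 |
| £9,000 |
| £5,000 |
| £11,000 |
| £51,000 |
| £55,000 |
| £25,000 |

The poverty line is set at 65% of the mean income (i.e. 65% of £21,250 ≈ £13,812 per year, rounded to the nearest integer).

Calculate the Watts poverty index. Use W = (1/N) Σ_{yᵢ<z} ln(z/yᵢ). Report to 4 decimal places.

Poor units: £2,000, £5,000, £9,000, £11,000, £12,000 (q = 5 of N = 8).
Log shortfalls: ln(13812/2000) = 1.9324; ln(13812/5000) = 1.0161; ln(13812/9000) = 0.4283; ln(13812/11000) = 0.2276; ln(13812/12000) = 0.1406.
W = 3.745077 / 8 = 0.4681.

0.4681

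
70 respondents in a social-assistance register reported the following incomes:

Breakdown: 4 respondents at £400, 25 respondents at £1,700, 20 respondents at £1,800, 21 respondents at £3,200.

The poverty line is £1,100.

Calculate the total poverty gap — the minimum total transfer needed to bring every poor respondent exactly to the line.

£2,800

Below the line: 4×£400 (q = 4 of N = 70).
Individual gaps: 4×(1100−400) = 2800.
Aggregate gap = £2,800.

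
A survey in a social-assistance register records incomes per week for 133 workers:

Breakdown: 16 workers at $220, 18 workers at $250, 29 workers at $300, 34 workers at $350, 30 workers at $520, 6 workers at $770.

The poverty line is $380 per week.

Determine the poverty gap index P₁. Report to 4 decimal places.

Poor units: 16×$220, 18×$250, 29×$300, 34×$350 (q = 97 of N = 133).
Gap ratios (z−y)/z: (380−220)/380 = 0.4211 (×16); (380−250)/380 = 0.3421 (×18); (380−300)/380 = 0.2105 (×29); (380−350)/380 = 0.0789 (×34).
Σ = 21.684211. Dividing by the full population N = 133 gives P₁ = 0.1630.

0.1630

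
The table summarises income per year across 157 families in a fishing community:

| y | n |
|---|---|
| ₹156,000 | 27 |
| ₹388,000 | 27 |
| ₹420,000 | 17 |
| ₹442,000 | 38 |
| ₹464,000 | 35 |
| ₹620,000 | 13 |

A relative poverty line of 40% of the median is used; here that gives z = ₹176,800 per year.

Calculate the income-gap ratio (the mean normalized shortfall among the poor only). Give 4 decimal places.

0.1176

Below the line: 27×₹156,000 (q = 27 of N = 157).
Relative gaps: 0.1176 (×27); sum = 3.176471.
The income-gap ratio divides by q (the poor only): 3.176471 / 27 = 0.1176.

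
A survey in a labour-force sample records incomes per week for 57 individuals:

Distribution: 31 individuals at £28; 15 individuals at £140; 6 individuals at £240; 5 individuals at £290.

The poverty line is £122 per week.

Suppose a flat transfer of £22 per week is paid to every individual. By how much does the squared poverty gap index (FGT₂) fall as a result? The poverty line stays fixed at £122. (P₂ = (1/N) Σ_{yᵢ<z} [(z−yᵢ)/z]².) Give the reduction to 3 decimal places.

0.133

Before: below the line — 31×£28; squared poverty gap index (FGT₂) = 0.32287.
After the £22 transfer: below the line — 31×£50; squared poverty gap index (FGT₂) = 0.18942.
Reduction = 0.32287 − 0.18942 = 0.133.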